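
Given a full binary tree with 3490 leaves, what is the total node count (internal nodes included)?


Leaf nodes (terminals): 3490
Internal nodes = n - 1 = 3490 - 1 = 3489
Total = leaves + internal = 3490 + 3489 = 6979

6979


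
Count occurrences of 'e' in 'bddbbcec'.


Scanning 'bddbbcec' for 'e':
  Position 6: 'e' -> MATCH (count: 1)
Total occurrences of 'e': 1

1


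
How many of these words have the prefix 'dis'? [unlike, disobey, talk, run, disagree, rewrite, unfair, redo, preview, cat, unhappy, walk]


Checking each word for prefix 'dis':
  'unlike' -> no (count: 0)
  'disobey' -> YES, starts with 'dis' (count: 1)
  'talk' -> no (count: 1)
  'run' -> no (count: 1)
  'disagree' -> YES, starts with 'dis' (count: 2)
  'rewrite' -> no (count: 2)
  'unfair' -> no (count: 2)
  'redo' -> no (count: 2)
  'preview' -> no (count: 2)
  'cat' -> no (count: 2)
  'unhappy' -> no (count: 2)
  'walk' -> no (count: 2)
Total with prefix 'dis': 2

2


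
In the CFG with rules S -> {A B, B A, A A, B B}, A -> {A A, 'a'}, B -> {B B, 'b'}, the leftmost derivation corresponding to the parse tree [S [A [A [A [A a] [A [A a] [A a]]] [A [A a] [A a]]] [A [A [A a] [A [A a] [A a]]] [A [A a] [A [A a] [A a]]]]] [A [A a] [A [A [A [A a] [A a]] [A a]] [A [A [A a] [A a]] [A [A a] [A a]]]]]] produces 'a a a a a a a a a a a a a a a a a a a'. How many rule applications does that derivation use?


Every bracketed nonterminal node [X ...] in the tree is produced by exactly one rule application.
Reading the tree off as a leftmost derivation:
  Step 1: S  =>  A A   (applied S -> A A)
  Step 2: A A  =>  A A A   (applied A -> A A)
  Step 3: A A A  =>  A A A A   (applied A -> A A)
  Step 4: A A A A  =>  A A A A A   (applied A -> A A)
  Step 5: A A A A A  =>  a A A A A   (applied A -> a)
  Step 6: a A A A A  =>  a A A A A A   (applied A -> A A)
  Step 7: a A A A A A  =>  a a A A A A   (applied A -> a)
  Step 8: a a A A A A  =>  a a a A A A   (applied A -> a)
  Step 9: a a a A A A  =>  a a a A A A A   (applied A -> A A)
  Step 10: a a a A A A A  =>  a a a a A A A   (applied A -> a)
  Step 11: a a a a A A A  =>  a a a a a A A   (applied A -> a)
  Step 12: a a a a a A A  =>  a a a a a A A A   (applied A -> A A)
  Step 13: a a a a a A A A  =>  a a a a a A A A A   (applied A -> A A)
  Step 14: a a a a a A A A A  =>  a a a a a a A A A   (applied A -> a)
  Step 15: a a a a a a A A A  =>  a a a a a a A A A A   (applied A -> A A)
  Step 16: a a a a a a A A A A  =>  a a a a a a a A A A   (applied A -> a)
  Step 17: a a a a a a a A A A  =>  a a a a a a a a A A   (applied A -> a)
  Step 18: a a a a a a a a A A  =>  a a a a a a a a A A A   (applied A -> A A)
  Step 19: a a a a a a a a A A A  =>  a a a a a a a a a A A   (applied A -> a)
  Step 20: a a a a a a a a a A A  =>  a a a a a a a a a A A A   (applied A -> A A)
  Step 21: a a a a a a a a a A A A  =>  a a a a a a a a a a A A   (applied A -> a)
  Step 22: a a a a a a a a a a A A  =>  a a a a a a a a a a a A   (applied A -> a)
  Step 23: a a a a a a a a a a a A  =>  a a a a a a a a a a a A A   (applied A -> A A)
  Step 24: a a a a a a a a a a a A A  =>  a a a a a a a a a a a a A   (applied A -> a)
  Step 25: a a a a a a a a a a a a A  =>  a a a a a a a a a a a a A A   (applied A -> A A)
  Step 26: a a a a a a a a a a a a A A  =>  a a a a a a a a a a a a A A A   (applied A -> A A)
  Step 27: a a a a a a a a a a a a A A A  =>  a a a a a a a a a a a a A A A A   (applied A -> A A)
  Step 28: a a a a a a a a a a a a A A A A  =>  a a a a a a a a a a a a a A A A   (applied A -> a)
  Step 29: a a a a a a a a a a a a a A A A  =>  a a a a a a a a a a a a a a A A   (applied A -> a)
  Step 30: a a a a a a a a a a a a a a A A  =>  a a a a a a a a a a a a a a a A   (applied A -> a)
  Step 31: a a a a a a a a a a a a a a a A  =>  a a a a a a a a a a a a a a a A A   (applied A -> A A)
  Step 32: a a a a a a a a a a a a a a a A A  =>  a a a a a a a a a a a a a a a A A A   (applied A -> A A)
  Step 33: a a a a a a a a a a a a a a a A A A  =>  a a a a a a a a a a a a a a a a A A   (applied A -> a)
  Step 34: a a a a a a a a a a a a a a a a A A  =>  a a a a a a a a a a a a a a a a a A   (applied A -> a)
  Step 35: a a a a a a a a a a a a a a a a a A  =>  a a a a a a a a a a a a a a a a a A A   (applied A -> A A)
  Step 36: a a a a a a a a a a a a a a a a a A A  =>  a a a a a a a a a a a a a a a a a a A   (applied A -> a)
  Step 37: a a a a a a a a a a a a a a a a a a A  =>  a a a a a a a a a a a a a a a a a a a   (applied A -> a)
Final yield: a a a a a a a a a a a a a a a a a a a
Total rewrite steps: 37

37


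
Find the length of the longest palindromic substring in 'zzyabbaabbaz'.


Scanning 'zzyabbaabbaz' for palindromic substrings.
Substring at positions 3-10: 'abbaabba'.
Check: reverse('abbaabba') = 'abbaabba' -> palindrome confirmed.
Neighbouring characters ('y' / 'z') break symmetry, so it cannot extend further.
No longer palindromic substring exists; longest length = 8

8


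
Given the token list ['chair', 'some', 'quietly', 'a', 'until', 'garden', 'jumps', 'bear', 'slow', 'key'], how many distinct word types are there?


Listing all tokens and tracking unique types:
  Token 1: 'chair' -> NEW (unique so far: 1)
  Token 2: 'some' -> NEW (unique so far: 2)
  Token 3: 'quietly' -> NEW (unique so far: 3)
  Token 4: 'a' -> NEW (unique so far: 4)
  Token 5: 'until' -> NEW (unique so far: 5)
  Token 6: 'garden' -> NEW (unique so far: 6)
  Token 7: 'jumps' -> NEW (unique so far: 7)
  Token 8: 'bear' -> NEW (unique so far: 8)
  Token 9: 'slow' -> NEW (unique so far: 9)
  Token 10: 'key' -> NEW (unique so far: 10)
Unique types: ('a', 'bear', 'chair', 'garden', 'jumps', 'key', 'quietly', 'slow', 'some', 'until')
Vocabulary size: 10

10


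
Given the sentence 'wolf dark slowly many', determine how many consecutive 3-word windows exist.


Word trigrams from [4] words:
  Trigram 1: (wolf dark slowly)
  Trigram 2: (dark slowly many)
Total word trigrams: 4 - 2 = 2

2


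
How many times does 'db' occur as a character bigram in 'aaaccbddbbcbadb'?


Scanning 'aaaccbddbbcbadb' for bigram 'db':
  Position 0: 'aa' -> no
  Position 1: 'aa' -> no
  Position 2: 'ac' -> no
  Position 3: 'cc' -> no
  Position 4: 'cb' -> no
  Position 5: 'bd' -> no
  Position 6: 'dd' -> no
  Position 7: 'db' -> MATCH
  Position 8: 'bb' -> no
  Position 9: 'bc' -> no
  Position 10: 'cb' -> no
  Position 11: 'ba' -> no
  Position 12: 'ad' -> no
  Position 13: 'db' -> MATCH
Total matches: 2

2


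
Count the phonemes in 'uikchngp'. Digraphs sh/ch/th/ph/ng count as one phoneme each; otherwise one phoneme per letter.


Parsing 'uikchngp' greedily, digraphs first:
  'u' -> vowel phoneme (phonemes so far: 1)
  'i' -> vowel phoneme (phonemes so far: 2)
  'k' -> consonant phoneme (phonemes so far: 3)
  'ch' -> digraph (1 consonant phoneme) (phonemes so far: 4)
  'ng' -> digraph (1 consonant phoneme) (phonemes so far: 5)
  'p' -> consonant phoneme (phonemes so far: 6)
Total phonemes: 6

6


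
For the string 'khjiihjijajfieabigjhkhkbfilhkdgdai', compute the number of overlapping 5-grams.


String 'khjiihjijajfieabigjhkhkbfilhkdgdai' has length L = 34.
Number of overlapping n-grams = L - n + 1
Substituting: 34 - 5 + 1 = 30

30


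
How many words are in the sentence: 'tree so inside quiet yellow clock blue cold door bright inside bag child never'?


Counting words by splitting on spaces:
  Word 1: 'tree'
  Word 2: 'so'
  Word 3: 'inside'
  Word 4: 'quiet'
  Word 5: 'yellow'
  Word 6: 'clock'
  Word 7: 'blue'
  Word 8: 'cold'
  Word 9: 'door'
  Word 10: 'bright'
  Word 11: 'inside'
  Word 12: 'bag'
  Word 13: 'child'
  Word 14: 'never'
Total words: 14

14


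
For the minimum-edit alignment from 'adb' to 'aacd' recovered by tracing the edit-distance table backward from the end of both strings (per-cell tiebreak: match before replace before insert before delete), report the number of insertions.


Edit distance = 3. Backtracking from cell (3, 4) with preference match > replace > insert > delete,
then listing the resulting alignment 'adb' -> 'aacd' left to right:
  Step 1: insert 'a' [insertion #1]
  Step 2: keep 'a'
  Step 3: replace d->c
  Step 4: replace b->d
Total insertions: 1

1


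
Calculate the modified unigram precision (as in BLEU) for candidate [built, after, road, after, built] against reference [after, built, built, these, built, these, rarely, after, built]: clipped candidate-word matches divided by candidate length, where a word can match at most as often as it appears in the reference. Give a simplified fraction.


Reference word counts: {'after': 2, 'built': 4, 'rarely': 1, 'these': 2}
Checking each candidate word (with clipping):
  'built' -> in reference (ref count 4, used 1/4) -> match (matches: 1)
  'after' -> in reference (ref count 2, used 1/2) -> match (matches: 2)
  'road' -> not in reference -> no match (matches: 2)
  'after' -> in reference (ref count 2, used 2/2) -> match (matches: 3)
  'built' -> in reference (ref count 4, used 2/4) -> match (matches: 4)
Clipped matches: 4, Candidate length: 5
Precision = 4/5

4/5


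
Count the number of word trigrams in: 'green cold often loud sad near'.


Word trigrams from [6] words:
  Trigram 1: (green cold often)
  Trigram 2: (cold often loud)
  Trigram 3: (often loud sad)
  Trigram 4: (loud sad near)
Total word trigrams: 6 - 2 = 4

4


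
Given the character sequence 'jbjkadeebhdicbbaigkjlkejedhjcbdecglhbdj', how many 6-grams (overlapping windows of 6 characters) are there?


String 'jbjkadeebhdicbbaigkjlkejedhjcbdecglhbdj' has length L = 39.
Number of overlapping n-grams = L - n + 1
Substituting: 39 - 6 + 1 = 34

34


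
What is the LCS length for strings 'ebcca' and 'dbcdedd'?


DP table for LCS of 'ebcca' and 'dbcdedd':
       d  b  c  d  e  d  d
    0  0  0  0  0  0  0  0
  e 0  0  0  0  0  1  1  1
  b 0  0  1  1  1  1  1  1
  c 0  0  1  2  2  2  2  2
  c 0  0  1  2  2  2  2  2
  a 0  0  1  2  2  2  2  2
LCS: 'bc'
LCS length = 2

2


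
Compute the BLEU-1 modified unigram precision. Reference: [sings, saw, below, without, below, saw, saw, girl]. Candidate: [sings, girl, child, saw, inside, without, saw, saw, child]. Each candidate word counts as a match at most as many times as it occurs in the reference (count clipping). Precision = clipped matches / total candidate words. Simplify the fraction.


Reference word counts: {'below': 2, 'girl': 1, 'saw': 3, 'sings': 1, 'without': 1}
Checking each candidate word (with clipping):
  'sings' -> in reference (ref count 1, used 1/1) -> match (matches: 1)
  'girl' -> in reference (ref count 1, used 1/1) -> match (matches: 2)
  'child' -> not in reference -> no match (matches: 2)
  'saw' -> in reference (ref count 3, used 1/3) -> match (matches: 3)
  'inside' -> not in reference -> no match (matches: 3)
  'without' -> in reference (ref count 1, used 1/1) -> match (matches: 4)
  'saw' -> in reference (ref count 3, used 2/3) -> match (matches: 5)
  'saw' -> in reference (ref count 3, used 3/3) -> match (matches: 6)
  'child' -> not in reference -> no match (matches: 6)
Clipped matches: 6, Candidate length: 9
Precision = 6/9 = 2/3

2/3


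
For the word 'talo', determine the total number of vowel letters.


Scanning each character of 'talo':
  Position 1: 't' -> consonant (running count: 0)
  Position 2: 'a' -> vowel (running count: 1)
  Position 3: 'l' -> consonant (running count: 1)
  Position 4: 'o' -> vowel (running count: 2)
Total vowels: 2

2


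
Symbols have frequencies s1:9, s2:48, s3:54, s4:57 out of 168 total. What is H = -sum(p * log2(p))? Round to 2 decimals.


Computing entropy H = -sum(p_i * log2(p_i)):
  s1: p = 9/168 = 0.0536, -p*log2(p) = 0.2262
  s2: p = 48/168 = 0.2857, -p*log2(p) = 0.5164
  s3: p = 54/168 = 0.3214, -p*log2(p) = 0.5263
  s4: p = 57/168 = 0.3393, -p*log2(p) = 0.5291
H = sum of terms = 1.7980
Rounded to 2 decimals: 1.80

1.80


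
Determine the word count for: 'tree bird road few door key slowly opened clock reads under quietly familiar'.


Counting words by splitting on spaces:
  Word 1: 'tree'
  Word 2: 'bird'
  Word 3: 'road'
  Word 4: 'few'
  Word 5: 'door'
  Word 6: 'key'
  Word 7: 'slowly'
  Word 8: 'opened'
  Word 9: 'clock'
  Word 10: 'reads'
  Word 11: 'under'
  Word 12: 'quietly'
  Word 13: 'familiar'
Total words: 13

13


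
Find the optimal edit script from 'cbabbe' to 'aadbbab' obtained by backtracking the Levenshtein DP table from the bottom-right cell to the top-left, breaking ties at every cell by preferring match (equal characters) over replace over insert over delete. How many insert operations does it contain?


Edit distance = 5. Backtracking from cell (6, 7) with preference match > replace > insert > delete,
then listing the resulting alignment 'cbabbe' -> 'aadbbab' left to right:
  Step 1: replace c->a
  Step 2: replace b->a
  Step 3: replace a->d
  Step 4: keep 'b'
  Step 5: keep 'b'
  Step 6: insert 'a' [insertion #1]
  Step 7: replace e->b
Total insertions: 1

1


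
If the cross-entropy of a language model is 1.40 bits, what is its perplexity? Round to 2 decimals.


Perplexity formula: PP = 2^H
H = 1.40
PP = 2^1.40
Decompose: 2^1.40 = 2^1 * 2^0.40
2^1 = 2, 2^0.40 ~ 1.3195079
PP ~ 2 * 1.3195079 = 2.6390158
Rounded to 2 decimals: 2.64

2.64


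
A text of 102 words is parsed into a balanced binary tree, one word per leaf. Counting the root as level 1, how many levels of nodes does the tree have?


In a balanced binary tree with n leaves the deepest leaf is ceil(log2(n)) edges below the root,
so counting node levels inclusive of root and leaves gives ceil(log2(n)) + 1 levels.
log2(102) = 6.6724
ceil(6.6724) = 7
levels = 7 + 1 = 8

8


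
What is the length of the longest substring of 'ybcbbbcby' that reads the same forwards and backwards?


Scanning 'ybcbbbcby' for palindromic substrings.
Substring at positions 0-8: 'ybcbbbcby'.
Check: reverse('ybcbbbcby') = 'ybcbbbcby' -> palindrome confirmed.
No longer palindromic substring exists; longest length = 9

9


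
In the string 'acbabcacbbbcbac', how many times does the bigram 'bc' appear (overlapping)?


Scanning 'acbabcacbbbcbac' for bigram 'bc':
  Position 0: 'ac' -> no
  Position 1: 'cb' -> no
  Position 2: 'ba' -> no
  Position 3: 'ab' -> no
  Position 4: 'bc' -> MATCH
  Position 5: 'ca' -> no
  Position 6: 'ac' -> no
  Position 7: 'cb' -> no
  Position 8: 'bb' -> no
  Position 9: 'bb' -> no
  Position 10: 'bc' -> MATCH
  Position 11: 'cb' -> no
  Position 12: 'ba' -> no
  Position 13: 'ac' -> no
Total matches: 2

2


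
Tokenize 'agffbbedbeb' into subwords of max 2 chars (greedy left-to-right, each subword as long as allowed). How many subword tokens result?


'agffbbedbeb' has 11 characters.
Chunking with max size 2:
  Chunk 1: 'ag' (positions 0-1)
  Chunk 2: 'ff' (positions 2-3)
  Chunk 3: 'bb' (positions 4-5)
  Chunk 4: 'ed' (positions 6-7)
  Chunk 5: 'be' (positions 8-9)
  Chunk 6: 'b' (positions 10-10)
Total chunks: ceil(11 / 2) = 6

6


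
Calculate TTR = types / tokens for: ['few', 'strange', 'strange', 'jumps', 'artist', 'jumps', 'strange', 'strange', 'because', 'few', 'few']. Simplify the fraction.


Tokens: 11
Unique types: ('artist', 'because', 'few', 'jumps', 'strange') = 5
TTR = 5/11
Already in lowest terms.

5/11


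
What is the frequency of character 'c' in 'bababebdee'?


Scanning 'bababebdee' for 'c':
  No matches found.
Total occurrences of 'c': 0

0


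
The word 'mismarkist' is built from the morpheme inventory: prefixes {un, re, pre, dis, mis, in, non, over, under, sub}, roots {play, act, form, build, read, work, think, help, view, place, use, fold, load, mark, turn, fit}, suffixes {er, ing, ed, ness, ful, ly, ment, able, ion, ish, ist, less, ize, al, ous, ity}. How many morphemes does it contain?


Segmenting 'mismarkist' against the inventory:
  'mis' -> prefix (morpheme 1)
  'mark' -> root (morpheme 2)
  'ist' -> suffix (morpheme 3)
Total morphemes: 3

3


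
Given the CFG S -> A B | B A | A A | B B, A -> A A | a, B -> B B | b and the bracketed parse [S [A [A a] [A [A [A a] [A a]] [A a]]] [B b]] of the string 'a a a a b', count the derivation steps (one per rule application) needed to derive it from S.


Every bracketed nonterminal node [X ...] in the tree is produced by exactly one rule application.
Reading the tree off as a leftmost derivation:
  Step 1: S  =>  A B   (applied S -> A B)
  Step 2: A B  =>  A A B   (applied A -> A A)
  Step 3: A A B  =>  a A B   (applied A -> a)
  Step 4: a A B  =>  a A A B   (applied A -> A A)
  Step 5: a A A B  =>  a A A A B   (applied A -> A A)
  Step 6: a A A A B  =>  a a A A B   (applied A -> a)
  Step 7: a a A A B  =>  a a a A B   (applied A -> a)
  Step 8: a a a A B  =>  a a a a B   (applied A -> a)
  Step 9: a a a a B  =>  a a a a b   (applied B -> b)
Final yield: a a a a b
Total rewrite steps: 9

9


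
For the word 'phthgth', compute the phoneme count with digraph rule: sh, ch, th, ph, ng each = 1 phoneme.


Parsing 'phthgth' greedily, digraphs first:
  'ph' -> digraph (1 consonant phoneme) (phonemes so far: 1)
  'th' -> digraph (1 consonant phoneme) (phonemes so far: 2)
  'g' -> consonant phoneme (phonemes so far: 3)
  'th' -> digraph (1 consonant phoneme) (phonemes so far: 4)
Total phonemes: 4

4


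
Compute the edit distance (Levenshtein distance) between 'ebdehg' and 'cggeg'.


Building DP table for s1='ebdehg' (len 6) and s2='cggeg' (len 5):
       c  g  g  e  g
    0  1  2  3  4  5
  e 1  1  2  3  3  4
  b 2  2  2  3  4  4
  d 3  3  3  3  4  5
  e 4  4  4  4  3  4
  h 5  5  5  5  4  4
  g 6  6  5  5  5  4
Edit distance = dp[6][5] = 4

4


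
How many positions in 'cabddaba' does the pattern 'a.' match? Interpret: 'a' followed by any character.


Pattern: a. means 'a' followed by any character.
Scanning 'cabddaba' position-by-position:
  Pos 0: window 'ca' -> no
  Pos 1: window 'ab' -> MATCH
  Pos 2: window 'bd' -> no
  Pos 3: window 'dd' -> no
  Pos 4: window 'da' -> no
  Pos 5: window 'ab' -> MATCH
  Pos 6: window 'ba' -> no
  Pos 7: window 'a' -> no
Total matches: 2

2


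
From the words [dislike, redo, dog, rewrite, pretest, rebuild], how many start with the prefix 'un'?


Checking each word for prefix 'un':
  'dislike' -> no (count: 0)
  'redo' -> no (count: 0)
  'dog' -> no (count: 0)
  'rewrite' -> no (count: 0)
  'pretest' -> no (count: 0)
  'rebuild' -> no (count: 0)
Total with prefix 'un': 0

0


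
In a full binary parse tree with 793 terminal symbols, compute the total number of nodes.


Leaf nodes (terminals): 793
Internal nodes = n - 1 = 793 - 1 = 792
Total = leaves + internal = 793 + 792 = 1585

1585


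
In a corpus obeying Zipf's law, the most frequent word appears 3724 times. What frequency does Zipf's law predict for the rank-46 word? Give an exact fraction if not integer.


Zipf's law: freq(rank) = f1 / rank
f1 = 3724, rank = 46
freq = 3724 / 46
GCD(3724, 46) = 2
Simplified: 1862/23

1862/23


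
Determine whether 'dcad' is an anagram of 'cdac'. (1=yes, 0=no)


Sort characters of 'dcad': 'acdd'
Sort characters of 'cdac': 'accd'
Sorted forms differ -> they are NOT anagrams
Result: 0

0


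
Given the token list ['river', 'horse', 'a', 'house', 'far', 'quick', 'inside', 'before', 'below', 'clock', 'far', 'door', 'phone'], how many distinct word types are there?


Listing all tokens and tracking unique types:
  Token 1: 'river' -> NEW (unique so far: 1)
  Token 2: 'horse' -> NEW (unique so far: 2)
  Token 3: 'a' -> NEW (unique so far: 3)
  Token 4: 'house' -> NEW (unique so far: 4)
  Token 5: 'far' -> NEW (unique so far: 5)
  Token 6: 'quick' -> NEW (unique so far: 6)
  Token 7: 'inside' -> NEW (unique so far: 7)
  Token 8: 'before' -> NEW (unique so far: 8)
  Token 9: 'below' -> NEW (unique so far: 9)
  Token 10: 'clock' -> NEW (unique so far: 10)
  Token 11: 'far' -> duplicate (unique so far: 10)
  Token 12: 'door' -> NEW (unique so far: 11)
  Token 13: 'phone' -> NEW (unique so far: 12)
Unique types: ('a', 'before', 'below', 'clock', 'door', 'far', 'horse', 'house', 'inside', 'phone', 'quick', 'river')
Vocabulary size: 12

12


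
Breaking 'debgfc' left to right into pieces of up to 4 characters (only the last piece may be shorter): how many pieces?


'debgfc' has 6 characters.
Chunking with max size 4:
  Chunk 1: 'debg' (positions 0-3)
  Chunk 2: 'fc' (positions 4-5)
Total chunks: ceil(6 / 4) = 2

2


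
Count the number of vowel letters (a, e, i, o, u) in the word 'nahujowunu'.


Scanning each character of 'nahujowunu':
  Position 1: 'n' -> consonant (running count: 0)
  Position 2: 'a' -> vowel (running count: 1)
  Position 3: 'h' -> consonant (running count: 1)
  Position 4: 'u' -> vowel (running count: 2)
  Position 5: 'j' -> consonant (running count: 2)
  Position 6: 'o' -> vowel (running count: 3)
  Position 7: 'w' -> consonant (running count: 3)
  Position 8: 'u' -> vowel (running count: 4)
  Position 9: 'n' -> consonant (running count: 4)
  Position 10: 'u' -> vowel (running count: 5)
Total vowels: 5

5


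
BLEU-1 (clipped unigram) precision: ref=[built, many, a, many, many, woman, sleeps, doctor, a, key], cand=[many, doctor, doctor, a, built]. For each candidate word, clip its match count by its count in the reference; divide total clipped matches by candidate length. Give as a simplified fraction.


Reference word counts: {'a': 2, 'built': 1, 'doctor': 1, 'key': 1, 'many': 3, 'sleeps': 1, 'woman': 1}
Checking each candidate word (with clipping):
  'many' -> in reference (ref count 3, used 1/3) -> match (matches: 1)
  'doctor' -> in reference (ref count 1, used 1/1) -> match (matches: 2)
  'doctor' -> ref count 1 already used up (1/1) -> clipped, no match (matches: 2)
  'a' -> in reference (ref count 2, used 1/2) -> match (matches: 3)
  'built' -> in reference (ref count 1, used 1/1) -> match (matches: 4)
Clipped matches: 4, Candidate length: 5
Precision = 4/5

4/5


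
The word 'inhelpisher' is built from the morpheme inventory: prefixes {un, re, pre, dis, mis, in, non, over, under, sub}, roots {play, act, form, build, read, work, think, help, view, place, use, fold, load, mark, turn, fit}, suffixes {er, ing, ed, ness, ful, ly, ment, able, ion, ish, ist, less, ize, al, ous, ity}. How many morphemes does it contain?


Segmenting 'inhelpisher' against the inventory:
  'in' -> prefix (morpheme 1)
  'help' -> root (morpheme 2)
  'ish' -> suffix (morpheme 3)
  'er' -> suffix (morpheme 4)
Total morphemes: 4

4


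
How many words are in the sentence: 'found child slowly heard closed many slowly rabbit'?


Counting words by splitting on spaces:
  Word 1: 'found'
  Word 2: 'child'
  Word 3: 'slowly'
  Word 4: 'heard'
  Word 5: 'closed'
  Word 6: 'many'
  Word 7: 'slowly'
  Word 8: 'rabbit'
Total words: 8

8


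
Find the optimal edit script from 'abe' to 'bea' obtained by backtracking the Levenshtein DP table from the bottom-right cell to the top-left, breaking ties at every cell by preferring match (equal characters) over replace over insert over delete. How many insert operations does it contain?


Edit distance = 2. Backtracking from cell (3, 3) with preference match > replace > insert > delete,
then listing the resulting alignment 'abe' -> 'bea' left to right:
  Step 1: delete 'a'
  Step 2: keep 'b'
  Step 3: keep 'e'
  Step 4: insert 'a' [insertion #1]
Total insertions: 1

1


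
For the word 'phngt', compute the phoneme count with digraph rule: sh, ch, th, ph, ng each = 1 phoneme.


Parsing 'phngt' greedily, digraphs first:
  'ph' -> digraph (1 consonant phoneme) (phonemes so far: 1)
  'ng' -> digraph (1 consonant phoneme) (phonemes so far: 2)
  't' -> consonant phoneme (phonemes so far: 3)
Total phonemes: 3

3


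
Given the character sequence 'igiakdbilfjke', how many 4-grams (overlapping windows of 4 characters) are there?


String 'igiakdbilfjke' has length L = 13.
Number of overlapping n-grams = L - n + 1
Substituting: 13 - 4 + 1 = 10

10


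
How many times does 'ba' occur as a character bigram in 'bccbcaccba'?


Scanning 'bccbcaccba' for bigram 'ba':
  Position 0: 'bc' -> no
  Position 1: 'cc' -> no
  Position 2: 'cb' -> no
  Position 3: 'bc' -> no
  Position 4: 'ca' -> no
  Position 5: 'ac' -> no
  Position 6: 'cc' -> no
  Position 7: 'cb' -> no
  Position 8: 'ba' -> MATCH
Total matches: 1

1


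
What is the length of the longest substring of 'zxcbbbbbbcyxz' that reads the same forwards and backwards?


Scanning 'zxcbbbbbbcyxz' for palindromic substrings.
Substring at positions 2-9: 'cbbbbbbc'.
Check: reverse('cbbbbbbc') = 'cbbbbbbc' -> palindrome confirmed.
Neighbouring characters ('x' / 'y') break symmetry, so it cannot extend further.
No longer palindromic substring exists; longest length = 8

8


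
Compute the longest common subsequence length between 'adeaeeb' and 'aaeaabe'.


DP table for LCS of 'adeaeeb' and 'aaeaabe':
       a  a  e  a  a  b  e
    0  0  0  0  0  0  0  0
  a 0  1  1  1  1  1  1  1
  d 0  1  1  1  1  1  1  1
  e 0  1  1  2  2  2  2  2
  a 0  1  2  2  3  3  3  3
  e 0  1  2  3  3  3  3  4
  e 0  1  2  3  3  3  3  4
  b 0  1  2  3  3  3  4  4
LCS: 'aeae'
LCS length = 4

4


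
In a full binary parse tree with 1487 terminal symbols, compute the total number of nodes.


Leaf nodes (terminals): 1487
Internal nodes = n - 1 = 1487 - 1 = 1486
Total = leaves + internal = 1487 + 1486 = 2973

2973


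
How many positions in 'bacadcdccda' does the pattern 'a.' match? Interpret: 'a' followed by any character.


Pattern: a. means 'a' followed by any character.
Scanning 'bacadcdccda' position-by-position:
  Pos 0: window 'ba' -> no
  Pos 1: window 'ac' -> MATCH
  Pos 2: window 'ca' -> no
  Pos 3: window 'ad' -> MATCH
  Pos 4: window 'dc' -> no
  Pos 5: window 'cd' -> no
  Pos 6: window 'dc' -> no
  Pos 7: window 'cc' -> no
  Pos 8: window 'cd' -> no
  Pos 9: window 'da' -> no
  Pos 10: window 'a' -> no
Total matches: 2

2


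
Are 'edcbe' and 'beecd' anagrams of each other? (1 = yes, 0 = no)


Sort characters of 'edcbe': 'bcdee'
Sort characters of 'beecd': 'bcdee'
Sorted forms match -> they ARE anagrams
Result: 1

1


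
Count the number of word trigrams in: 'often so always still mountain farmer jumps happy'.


Word trigrams from [8] words:
  Trigram 1: (often so always)
  Trigram 2: (so always still)
  Trigram 3: (always still mountain)
  Trigram 4: (still mountain farmer)
  Trigram 5: (mountain farmer jumps)
  Trigram 6: (farmer jumps happy)
Total word trigrams: 8 - 2 = 6

6


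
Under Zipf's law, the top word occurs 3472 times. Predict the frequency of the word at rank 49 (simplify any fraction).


Zipf's law: freq(rank) = f1 / rank
f1 = 3472, rank = 49
freq = 3472 / 49
GCD(3472, 49) = 7
Simplified: 496/7

496/7


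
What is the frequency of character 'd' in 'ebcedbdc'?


Scanning 'ebcedbdc' for 'd':
  Position 4: 'd' -> MATCH (count: 1)
  Position 6: 'd' -> MATCH (count: 2)
Total occurrences of 'd': 2

2


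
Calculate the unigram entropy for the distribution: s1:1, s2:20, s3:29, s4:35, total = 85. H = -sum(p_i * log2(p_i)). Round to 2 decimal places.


Computing entropy H = -sum(p_i * log2(p_i)):
  s1: p = 1/85 = 0.0118, -p*log2(p) = 0.0754
  s2: p = 20/85 = 0.2353, -p*log2(p) = 0.4912
  s3: p = 29/85 = 0.3412, -p*log2(p) = 0.5293
  s4: p = 35/85 = 0.4118, -p*log2(p) = 0.5271
H = sum of terms = 1.6230
Rounded to 2 decimals: 1.62

1.62


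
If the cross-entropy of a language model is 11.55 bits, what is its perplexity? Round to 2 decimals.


Perplexity formula: PP = 2^H
H = 11.55
PP = 2^11.55
Decompose: 2^11.55 = 2^11 * 2^0.55
2^11 = 2048, 2^0.55 ~ 1.4640857
PP ~ 2048 * 1.4640857 = 2998.4475136
Rounded to 2 decimals: 2998.45

2998.45


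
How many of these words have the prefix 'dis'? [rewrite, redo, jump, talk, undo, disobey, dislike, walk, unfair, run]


Checking each word for prefix 'dis':
  'rewrite' -> no (count: 0)
  'redo' -> no (count: 0)
  'jump' -> no (count: 0)
  'talk' -> no (count: 0)
  'undo' -> no (count: 0)
  'disobey' -> YES, starts with 'dis' (count: 1)
  'dislike' -> YES, starts with 'dis' (count: 2)
  'walk' -> no (count: 2)
  'unfair' -> no (count: 2)
  'run' -> no (count: 2)
Total with prefix 'dis': 2

2


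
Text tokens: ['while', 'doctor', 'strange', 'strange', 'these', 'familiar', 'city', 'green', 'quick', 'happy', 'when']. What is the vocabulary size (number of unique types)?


Listing all tokens and tracking unique types:
  Token 1: 'while' -> NEW (unique so far: 1)
  Token 2: 'doctor' -> NEW (unique so far: 2)
  Token 3: 'strange' -> NEW (unique so far: 3)
  Token 4: 'strange' -> duplicate (unique so far: 3)
  Token 5: 'these' -> NEW (unique so far: 4)
  Token 6: 'familiar' -> NEW (unique so far: 5)
  Token 7: 'city' -> NEW (unique so far: 6)
  Token 8: 'green' -> NEW (unique so far: 7)
  Token 9: 'quick' -> NEW (unique so far: 8)
  Token 10: 'happy' -> NEW (unique so far: 9)
  Token 11: 'when' -> NEW (unique so far: 10)
Unique types: ('city', 'doctor', 'familiar', 'green', 'happy', 'quick', 'strange', 'these', 'when', 'while')
Vocabulary size: 10

10


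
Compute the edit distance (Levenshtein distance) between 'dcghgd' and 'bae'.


Building DP table for s1='dcghgd' (len 6) and s2='bae' (len 3):
       b  a  e
    0  1  2  3
  d 1  1  2  3
  c 2  2  2  3
  g 3  3  3  3
  h 4  4  4  4
  g 5  5  5  5
  d 6  6  6  6
Edit distance = dp[6][3] = 6

6


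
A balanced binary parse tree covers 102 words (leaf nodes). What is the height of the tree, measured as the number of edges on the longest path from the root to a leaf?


In a balanced binary tree with n leaves the deepest leaf is ceil(log2(n)) edges below the root.
log2(102) = 6.6724
ceil(6.6724) = 7
height (edges) = 7

7


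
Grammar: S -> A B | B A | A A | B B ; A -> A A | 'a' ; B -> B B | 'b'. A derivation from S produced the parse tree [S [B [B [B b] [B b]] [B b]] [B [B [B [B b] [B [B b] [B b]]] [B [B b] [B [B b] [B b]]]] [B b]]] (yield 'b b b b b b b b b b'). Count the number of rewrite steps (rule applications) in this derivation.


Every bracketed nonterminal node [X ...] in the tree is produced by exactly one rule application.
Reading the tree off as a leftmost derivation:
  Step 1: S  =>  B B   (applied S -> B B)
  Step 2: B B  =>  B B B   (applied B -> B B)
  Step 3: B B B  =>  B B B B   (applied B -> B B)
  Step 4: B B B B  =>  b B B B   (applied B -> b)
  Step 5: b B B B  =>  b b B B   (applied B -> b)
  Step 6: b b B B  =>  b b b B   (applied B -> b)
  Step 7: b b b B  =>  b b b B B   (applied B -> B B)
  Step 8: b b b B B  =>  b b b B B B   (applied B -> B B)
  Step 9: b b b B B B  =>  b b b B B B B   (applied B -> B B)
  Step 10: b b b B B B B  =>  b b b b B B B   (applied B -> b)
  Step 11: b b b b B B B  =>  b b b b B B B B   (applied B -> B B)
  Step 12: b b b b B B B B  =>  b b b b b B B B   (applied B -> b)
  Step 13: b b b b b B B B  =>  b b b b b b B B   (applied B -> b)
  Step 14: b b b b b b B B  =>  b b b b b b B B B   (applied B -> B B)
  Step 15: b b b b b b B B B  =>  b b b b b b b B B   (applied B -> b)
  Step 16: b b b b b b b B B  =>  b b b b b b b B B B   (applied B -> B B)
  Step 17: b b b b b b b B B B  =>  b b b b b b b b B B   (applied B -> b)
  Step 18: b b b b b b b b B B  =>  b b b b b b b b b B   (applied B -> b)
  Step 19: b b b b b b b b b B  =>  b b b b b b b b b b   (applied B -> b)
Final yield: b b b b b b b b b b
Total rewrite steps: 19

19


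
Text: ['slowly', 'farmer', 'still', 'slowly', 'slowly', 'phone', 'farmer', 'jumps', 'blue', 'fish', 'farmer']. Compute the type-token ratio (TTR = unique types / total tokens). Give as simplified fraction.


Tokens: 11
Unique types: ('blue', 'farmer', 'fish', 'jumps', 'phone', 'slowly', 'still') = 7
TTR = 7/11
Already in lowest terms.

7/11


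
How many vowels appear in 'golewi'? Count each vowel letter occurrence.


Scanning each character of 'golewi':
  Position 1: 'g' -> consonant (running count: 0)
  Position 2: 'o' -> vowel (running count: 1)
  Position 3: 'l' -> consonant (running count: 1)
  Position 4: 'e' -> vowel (running count: 2)
  Position 5: 'w' -> consonant (running count: 2)
  Position 6: 'i' -> vowel (running count: 3)
Total vowels: 3

3


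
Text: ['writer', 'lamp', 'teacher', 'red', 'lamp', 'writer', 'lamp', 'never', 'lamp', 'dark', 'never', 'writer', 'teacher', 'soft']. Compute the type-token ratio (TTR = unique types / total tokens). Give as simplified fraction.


Tokens: 14
Unique types: ('dark', 'lamp', 'never', 'red', 'soft', 'teacher', 'writer') = 7
TTR = 7/14
Simplify: divide both by 7 -> 1/2
TTR = 1/2

1/2


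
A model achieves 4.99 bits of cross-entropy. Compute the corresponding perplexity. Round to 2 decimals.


Perplexity formula: PP = 2^H
H = 4.99
PP = 2^4.99
Decompose: 2^4.99 = 2^4 * 2^0.99
2^4 = 16, 2^0.99 ~ 1.9861850
PP ~ 16 * 1.9861850 = 31.7789600
Rounded to 2 decimals: 31.78

31.78


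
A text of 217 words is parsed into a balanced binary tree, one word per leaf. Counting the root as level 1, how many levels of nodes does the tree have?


In a balanced binary tree with n leaves the deepest leaf is ceil(log2(n)) edges below the root,
so counting node levels inclusive of root and leaves gives ceil(log2(n)) + 1 levels.
log2(217) = 7.7616
ceil(7.7616) = 8
levels = 8 + 1 = 9

9


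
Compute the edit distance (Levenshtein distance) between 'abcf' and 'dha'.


Building DP table for s1='abcf' (len 4) and s2='dha' (len 3):
       d  h  a
    0  1  2  3
  a 1  1  2  2
  b 2  2  2  3
  c 3  3  3  3
  f 4  4  4  4
Edit distance = dp[4][3] = 4

4


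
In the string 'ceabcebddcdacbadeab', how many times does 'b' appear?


Scanning 'ceabcebddcdacbadeab' for 'b':
  Position 3: 'b' -> MATCH (count: 1)
  Position 6: 'b' -> MATCH (count: 2)
  Position 13: 'b' -> MATCH (count: 3)
  Position 18: 'b' -> MATCH (count: 4)
Total occurrences of 'b': 4

4


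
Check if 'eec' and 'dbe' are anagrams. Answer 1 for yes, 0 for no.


Sort characters of 'eec': 'cee'
Sort characters of 'dbe': 'bde'
Sorted forms differ -> they are NOT anagrams
Result: 0

0


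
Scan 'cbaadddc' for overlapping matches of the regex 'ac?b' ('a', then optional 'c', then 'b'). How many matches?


Pattern: ac?b means 'a', then optional 'c', then 'b'.
Scanning 'cbaadddc' position-by-position:
  Pos 0: window 'cba' -> no
  Pos 1: window 'baa' -> no
  Pos 2: window 'aad' -> no
  Pos 3: window 'add' -> no
  Pos 4: window 'ddd' -> no
  Pos 5: window 'ddc' -> no
  Pos 6: window 'dc' -> no
  Pos 7: window 'c' -> no
Total matches: 0

0


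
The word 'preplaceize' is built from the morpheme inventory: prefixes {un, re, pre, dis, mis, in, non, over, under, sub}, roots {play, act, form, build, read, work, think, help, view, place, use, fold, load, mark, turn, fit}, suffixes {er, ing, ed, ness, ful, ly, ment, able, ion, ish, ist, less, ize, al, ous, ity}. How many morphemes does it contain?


Segmenting 'preplaceize' against the inventory:
  'pre' -> prefix (morpheme 1)
  'place' -> root (morpheme 2)
  'ize' -> suffix (morpheme 3)
Total morphemes: 3

3


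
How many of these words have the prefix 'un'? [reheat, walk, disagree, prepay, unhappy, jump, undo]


Checking each word for prefix 'un':
  'reheat' -> no (count: 0)
  'walk' -> no (count: 0)
  'disagree' -> no (count: 0)
  'prepay' -> no (count: 0)
  'unhappy' -> YES, starts with 'un' (count: 1)
  'jump' -> no (count: 1)
  'undo' -> YES, starts with 'un' (count: 2)
Total with prefix 'un': 2

2


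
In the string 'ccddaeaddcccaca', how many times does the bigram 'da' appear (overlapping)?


Scanning 'ccddaeaddcccaca' for bigram 'da':
  Position 0: 'cc' -> no
  Position 1: 'cd' -> no
  Position 2: 'dd' -> no
  Position 3: 'da' -> MATCH
  Position 4: 'ae' -> no
  Position 5: 'ea' -> no
  Position 6: 'ad' -> no
  Position 7: 'dd' -> no
  Position 8: 'dc' -> no
  Position 9: 'cc' -> no
  Position 10: 'cc' -> no
  Position 11: 'ca' -> no
  Position 12: 'ac' -> no
  Position 13: 'ca' -> no
Total matches: 1

1


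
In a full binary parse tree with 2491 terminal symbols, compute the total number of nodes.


Leaf nodes (terminals): 2491
Internal nodes = n - 1 = 2491 - 1 = 2490
Total = leaves + internal = 2491 + 2490 = 4981

4981


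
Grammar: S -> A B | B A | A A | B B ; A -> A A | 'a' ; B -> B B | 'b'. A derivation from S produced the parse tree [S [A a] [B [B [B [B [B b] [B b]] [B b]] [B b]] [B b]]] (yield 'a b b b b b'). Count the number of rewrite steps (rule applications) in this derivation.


Every bracketed nonterminal node [X ...] in the tree is produced by exactly one rule application.
Reading the tree off as a leftmost derivation:
  Step 1: S  =>  A B   (applied S -> A B)
  Step 2: A B  =>  a B   (applied A -> a)
  Step 3: a B  =>  a B B   (applied B -> B B)
  Step 4: a B B  =>  a B B B   (applied B -> B B)
  Step 5: a B B B  =>  a B B B B   (applied B -> B B)
  Step 6: a B B B B  =>  a B B B B B   (applied B -> B B)
  Step 7: a B B B B B  =>  a b B B B B   (applied B -> b)
  Step 8: a b B B B B  =>  a b b B B B   (applied B -> b)
  Step 9: a b b B B B  =>  a b b b B B   (applied B -> b)
  Step 10: a b b b B B  =>  a b b b b B   (applied B -> b)
  Step 11: a b b b b B  =>  a b b b b b   (applied B -> b)
Final yield: a b b b b b
Total rewrite steps: 11

11


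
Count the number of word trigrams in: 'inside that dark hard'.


Word trigrams from [4] words:
  Trigram 1: (inside that dark)
  Trigram 2: (that dark hard)
Total word trigrams: 4 - 2 = 2

2


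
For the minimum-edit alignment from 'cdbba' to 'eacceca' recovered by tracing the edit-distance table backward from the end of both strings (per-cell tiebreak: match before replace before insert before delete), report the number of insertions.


Edit distance = 5. Backtracking from cell (5, 7) with preference match > replace > insert > delete,
then listing the resulting alignment 'cdbba' -> 'eacceca' left to right:
  Step 1: insert 'e' [insertion #1]
  Step 2: insert 'a' [insertion #2]
  Step 3: keep 'c'
  Step 4: replace d->c
  Step 5: replace b->e
  Step 6: replace b->c
  Step 7: keep 'a'
Total insertions: 2

2


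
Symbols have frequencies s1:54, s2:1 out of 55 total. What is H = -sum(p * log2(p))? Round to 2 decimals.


Computing entropy H = -sum(p_i * log2(p_i)):
  s1: p = 54/55 = 0.9818, -p*log2(p) = 0.0260
  s2: p = 1/55 = 0.0182, -p*log2(p) = 0.1051
H = sum of terms = 0.1311
Rounded to 2 decimals: 0.13

0.13


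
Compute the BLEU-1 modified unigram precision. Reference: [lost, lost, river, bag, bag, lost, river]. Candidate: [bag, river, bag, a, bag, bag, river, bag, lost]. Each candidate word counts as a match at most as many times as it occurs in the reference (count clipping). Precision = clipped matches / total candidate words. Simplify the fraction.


Reference word counts: {'bag': 2, 'lost': 3, 'river': 2}
Checking each candidate word (with clipping):
  'bag' -> in reference (ref count 2, used 1/2) -> match (matches: 1)
  'river' -> in reference (ref count 2, used 1/2) -> match (matches: 2)
  'bag' -> in reference (ref count 2, used 2/2) -> match (matches: 3)
  'a' -> not in reference -> no match (matches: 3)
  'bag' -> ref count 2 already used up (2/2) -> clipped, no match (matches: 3)
  'bag' -> ref count 2 already used up (2/2) -> clipped, no match (matches: 3)
  'river' -> in reference (ref count 2, used 2/2) -> match (matches: 4)
  'bag' -> ref count 2 already used up (2/2) -> clipped, no match (matches: 4)
  'lost' -> in reference (ref count 3, used 1/3) -> match (matches: 5)
Clipped matches: 5, Candidate length: 9
Precision = 5/9

5/9


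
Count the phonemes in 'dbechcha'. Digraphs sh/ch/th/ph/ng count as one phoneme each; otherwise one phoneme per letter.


Parsing 'dbechcha' greedily, digraphs first:
  'd' -> consonant phoneme (phonemes so far: 1)
  'b' -> consonant phoneme (phonemes so far: 2)
  'e' -> vowel phoneme (phonemes so far: 3)
  'ch' -> digraph (1 consonant phoneme) (phonemes so far: 4)
  'ch' -> digraph (1 consonant phoneme) (phonemes so far: 5)
  'a' -> vowel phoneme (phonemes so far: 6)
Total phonemes: 6

6


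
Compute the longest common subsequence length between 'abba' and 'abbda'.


DP table for LCS of 'abba' and 'abbda':
       a  b  b  d  a
    0  0  0  0  0  0
  a 0  1  1  1  1  1
  b 0  1  2  2  2  2
  b 0  1  2  3  3  3
  a 0  1  2  3  3  4
LCS: 'abba'
LCS length = 4

4
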